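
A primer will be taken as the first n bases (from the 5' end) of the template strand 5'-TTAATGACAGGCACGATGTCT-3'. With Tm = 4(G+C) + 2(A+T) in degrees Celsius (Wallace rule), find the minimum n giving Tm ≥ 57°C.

n = 20

First 19 bases: TTAATGACAGGCACGATGT → Tm = 54°C (< 57°C)
First 20 bases: TTAATGACAGGCACGATGTC → Tm = 58°C (≥ 57°C)
Since every base adds ≥2°C, Tm only increases with n, so the threshold is first crossed at n = 20.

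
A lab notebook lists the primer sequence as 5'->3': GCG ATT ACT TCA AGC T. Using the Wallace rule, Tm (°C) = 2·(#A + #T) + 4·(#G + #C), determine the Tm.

46°C

Counting bases: A=4, G=3, T=5, C=4
So N_AT = 9 and N_GC = 7.
Tm = 2×9 + 4×7 = 46°C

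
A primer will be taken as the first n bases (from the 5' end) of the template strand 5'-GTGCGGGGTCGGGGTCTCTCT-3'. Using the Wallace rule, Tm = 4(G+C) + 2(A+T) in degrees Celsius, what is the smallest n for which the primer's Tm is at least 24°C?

First 6 bases: GTGCGG → Tm = 22°C (< 24°C)
First 7 bases: GTGCGGG → Tm = 26°C (≥ 24°C)
Since every base adds ≥2°C, Tm only increases with n, so the threshold is first crossed at n = 7.

n = 7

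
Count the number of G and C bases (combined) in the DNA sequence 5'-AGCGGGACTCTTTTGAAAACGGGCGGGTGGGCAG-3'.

21

T=6, A=7, C=6, G=15
Total G or C: 15 + 6 = 21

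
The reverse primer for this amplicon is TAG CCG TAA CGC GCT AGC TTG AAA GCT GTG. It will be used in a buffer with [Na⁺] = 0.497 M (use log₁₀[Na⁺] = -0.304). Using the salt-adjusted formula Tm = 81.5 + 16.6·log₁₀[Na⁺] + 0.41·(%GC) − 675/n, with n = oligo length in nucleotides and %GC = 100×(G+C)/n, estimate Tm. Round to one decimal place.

75.8°C

Length n = 30. G=9, C=7, A=7, T=7
G+C = 16, so %GC = 16/30 × 100 = 53.333%
Salt term: 16.6 × (-0.304) = -5.046
GC term: 0.41 × 53.333 = 21.867; length term: −675/30 = −22.5
Tm = 81.5 + (-5.046) + 21.867 − 22.5 = 75.821 → 75.8°C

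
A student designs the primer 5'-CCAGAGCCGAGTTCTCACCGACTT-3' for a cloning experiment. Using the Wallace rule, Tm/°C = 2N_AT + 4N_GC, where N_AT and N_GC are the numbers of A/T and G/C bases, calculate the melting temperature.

76°C

C=9, G=5, A=5, T=5
AT pairs contribute 10, GC pairs contribute 14.
Tm = 2(10) + 4(14) = 20 + 56 = 76°C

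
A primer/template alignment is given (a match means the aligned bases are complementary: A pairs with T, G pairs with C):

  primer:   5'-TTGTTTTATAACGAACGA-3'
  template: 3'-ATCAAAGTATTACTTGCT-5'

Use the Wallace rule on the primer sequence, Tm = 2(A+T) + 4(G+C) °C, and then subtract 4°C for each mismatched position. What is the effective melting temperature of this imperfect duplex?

Primer base counts: A=6, T=7, G=3, C=2 → A+T=13, G+C=5
Perfect-match Tm = 2(13) + 4(5) = 26 + 20 = 46°C
Mismatches (positions where the bases are not complementary): 3 (at positions 2, 7, 12)
Effective Tm = 46 − 3×4 = 46 − 12 = 34°C

34°C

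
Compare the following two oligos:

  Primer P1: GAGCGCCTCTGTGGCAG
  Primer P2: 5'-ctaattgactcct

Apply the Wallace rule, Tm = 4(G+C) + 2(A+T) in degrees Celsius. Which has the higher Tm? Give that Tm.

Primer P1: A+T=5, G+C=12 → Tm = 2(5)+4(12) = 58°C
Primer P2: A+T=8, G+C=5 → Tm = 2(8)+4(5) = 36°C
58°C vs 36°C → primer P1 is higher.

Primer P1, 58°C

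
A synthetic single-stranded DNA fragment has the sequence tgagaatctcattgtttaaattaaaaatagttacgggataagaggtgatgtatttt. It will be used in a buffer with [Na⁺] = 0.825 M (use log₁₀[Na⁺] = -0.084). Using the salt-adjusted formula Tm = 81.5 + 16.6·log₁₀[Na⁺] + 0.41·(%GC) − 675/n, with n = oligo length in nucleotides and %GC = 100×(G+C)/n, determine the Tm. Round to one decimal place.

Length n = 56. A=20, G=12, T=21, C=3
G+C = 15, so %GC = 15/56 × 100 = 26.786%
Salt term: 16.6 × (-0.084) = -1.394
GC term: 0.41 × 26.786 = 10.982; length term: −675/56 = −12.054
Tm = 81.5 + (-1.394) + 10.982 − 12.054 = 79.034 → 79.0°C

79.0°C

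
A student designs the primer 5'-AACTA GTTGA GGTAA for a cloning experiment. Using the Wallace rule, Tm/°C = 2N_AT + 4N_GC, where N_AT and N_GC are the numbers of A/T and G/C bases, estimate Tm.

T=4, C=1, G=4, A=6
A+T = 10, G+C = 5
Tm = 2×10 + 4×5 = 40°C

40°C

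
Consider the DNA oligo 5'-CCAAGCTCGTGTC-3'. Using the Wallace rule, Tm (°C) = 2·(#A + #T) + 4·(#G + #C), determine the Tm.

42°C

G=3, C=5, T=3, A=2
AT pairs contribute 5, GC pairs contribute 8.
Tm = 4·8 + 2·5 = 32 + 10 = 42°C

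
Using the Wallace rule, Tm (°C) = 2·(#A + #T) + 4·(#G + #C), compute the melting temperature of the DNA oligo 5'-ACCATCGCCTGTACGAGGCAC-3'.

68°C

Base counts: C=8, A=5, T=3, G=5
AT pairs contribute 8, GC pairs contribute 13.
Tm = 4·13 + 2·8 = 52 + 16 = 68°C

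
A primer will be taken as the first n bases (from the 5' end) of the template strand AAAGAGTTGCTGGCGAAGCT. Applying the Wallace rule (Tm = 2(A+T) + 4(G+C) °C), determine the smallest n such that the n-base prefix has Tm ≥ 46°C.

n = 15

First 14 bases: AAAGAGTTGCTGGC → Tm = 42°C (< 46°C)
First 15 bases: AAAGAGTTGCTGGCG → Tm = 46°C (≥ 46°C)
Each additional base adds 2°C (A/T) or 4°C (G/C), so Tm is non-decreasing in n; n = 15 is the first length to reach 46°C.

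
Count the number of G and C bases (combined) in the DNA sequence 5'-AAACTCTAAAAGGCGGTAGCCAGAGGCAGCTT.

Base counts: T=5, G=9, C=7, A=11
Total G or C: 9 + 7 = 16

16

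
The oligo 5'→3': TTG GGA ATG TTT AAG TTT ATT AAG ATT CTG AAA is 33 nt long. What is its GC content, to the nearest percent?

24%

Base counts: T=14, C=1, A=11, G=7
G+C = 7 + 1 = 8 out of 33 bases
%GC = 8/33 × 100 = 24.24% ≈ 24%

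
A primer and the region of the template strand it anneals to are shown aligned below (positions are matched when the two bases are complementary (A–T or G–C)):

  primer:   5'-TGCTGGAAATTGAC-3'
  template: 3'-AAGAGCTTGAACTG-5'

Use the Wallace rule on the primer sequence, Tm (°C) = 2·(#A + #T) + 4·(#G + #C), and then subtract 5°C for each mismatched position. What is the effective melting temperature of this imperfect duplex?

Primer base counts: A=4, T=4, G=4, C=2 → A+T=8, G+C=6
Perfect-match Tm = 2(8) + 4(6) = 16 + 24 = 40°C
Mismatches (positions where the bases are not complementary): 3 (at positions 2, 5, 9)
Effective Tm = 40 − 3×5 = 40 − 15 = 25°C

25°C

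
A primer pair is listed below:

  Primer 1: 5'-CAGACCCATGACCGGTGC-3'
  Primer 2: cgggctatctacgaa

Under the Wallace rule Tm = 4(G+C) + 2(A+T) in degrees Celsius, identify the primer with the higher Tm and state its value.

Primer 1: A+T=6, G+C=12 → Tm = 2(6)+4(12) = 60°C
Primer 2: A+T=7, G+C=8 → Tm = 2(7)+4(8) = 46°C
60°C vs 46°C → primer 1 is higher.

Primer 1, 60°C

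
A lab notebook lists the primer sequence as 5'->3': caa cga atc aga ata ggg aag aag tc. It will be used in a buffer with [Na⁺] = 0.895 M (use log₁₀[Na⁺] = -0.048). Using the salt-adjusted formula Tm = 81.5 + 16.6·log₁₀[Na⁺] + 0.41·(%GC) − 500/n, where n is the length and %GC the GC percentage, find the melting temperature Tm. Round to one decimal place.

78.8°C

Length n = 26. C=4, A=12, T=3, G=7
G+C = 11, so %GC = 11/26 × 100 = 42.308%
Salt term: 16.6 × (-0.048) = -0.797
GC term: 0.41 × 42.308 = 17.346; length term: −500/26 = −19.231
Tm = 81.5 + (-0.797) + 17.346 − 19.231 = 78.818 → 78.8°C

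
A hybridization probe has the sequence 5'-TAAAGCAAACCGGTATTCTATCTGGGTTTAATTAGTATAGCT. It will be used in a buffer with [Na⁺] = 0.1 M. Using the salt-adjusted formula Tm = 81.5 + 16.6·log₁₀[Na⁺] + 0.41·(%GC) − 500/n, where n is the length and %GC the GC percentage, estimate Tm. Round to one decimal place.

66.7°C

Length n = 42. C=6, A=13, T=15, G=8
G+C = 14, so %GC = 14/42 × 100 = 33.333%
Salt term: 16.6 × (-1) = -16.6
GC term: 0.41 × 33.333 = 13.667; length term: −500/42 = −11.905
Tm = 81.5 + (-16.6) + 13.667 − 11.905 = 66.662 → 66.7°C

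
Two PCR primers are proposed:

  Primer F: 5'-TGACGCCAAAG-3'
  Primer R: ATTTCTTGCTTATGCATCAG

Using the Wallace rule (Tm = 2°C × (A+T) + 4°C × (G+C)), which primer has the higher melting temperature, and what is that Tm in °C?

Primer R, 54°C

Primer F: A+T=5, G+C=6 → Tm = 2(5)+4(6) = 34°C
Primer R: A+T=13, G+C=7 → Tm = 2(13)+4(7) = 54°C
34°C vs 54°C → primer R is higher.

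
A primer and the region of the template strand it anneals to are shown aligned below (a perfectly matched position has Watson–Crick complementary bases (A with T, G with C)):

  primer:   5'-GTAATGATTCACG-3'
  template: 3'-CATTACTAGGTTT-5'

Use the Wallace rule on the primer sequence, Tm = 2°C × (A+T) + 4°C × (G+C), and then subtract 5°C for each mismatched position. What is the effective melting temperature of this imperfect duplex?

21°C

Primer base counts: A=4, T=4, G=3, C=2 → A+T=8, G+C=5
Perfect-match Tm = 2(8) + 4(5) = 16 + 20 = 36°C
Mismatches (positions where the bases are not complementary): 3 (at positions 9, 12, 13)
Effective Tm = 36 − 3×5 = 36 − 15 = 21°C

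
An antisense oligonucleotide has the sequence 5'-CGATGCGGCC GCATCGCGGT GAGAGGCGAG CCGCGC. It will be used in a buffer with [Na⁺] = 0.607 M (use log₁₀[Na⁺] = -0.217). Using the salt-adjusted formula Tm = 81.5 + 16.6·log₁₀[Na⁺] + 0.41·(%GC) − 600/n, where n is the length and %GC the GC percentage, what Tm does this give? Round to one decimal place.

93.1°C

Length n = 36. Base counts: C=12, A=5, G=16, T=3
G+C = 28, so %GC = 28/36 × 100 = 77.778%
Salt term: 16.6 × (-0.217) = -3.602
GC term: 0.41 × 77.778 = 31.889; length term: −600/36 = −16.667
Tm = 81.5 + (-3.602) + 31.889 − 16.667 = 93.12 → 93.1°C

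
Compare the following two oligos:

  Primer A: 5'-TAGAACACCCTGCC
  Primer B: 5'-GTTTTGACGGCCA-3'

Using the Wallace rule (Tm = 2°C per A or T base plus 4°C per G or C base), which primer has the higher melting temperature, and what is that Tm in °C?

Primer A: A+T=6, G+C=8 → Tm = 2(6)+4(8) = 44°C
Primer B: A+T=6, G+C=7 → Tm = 2(6)+4(7) = 40°C
44°C vs 40°C → primer A is higher.

Primer A, 44°C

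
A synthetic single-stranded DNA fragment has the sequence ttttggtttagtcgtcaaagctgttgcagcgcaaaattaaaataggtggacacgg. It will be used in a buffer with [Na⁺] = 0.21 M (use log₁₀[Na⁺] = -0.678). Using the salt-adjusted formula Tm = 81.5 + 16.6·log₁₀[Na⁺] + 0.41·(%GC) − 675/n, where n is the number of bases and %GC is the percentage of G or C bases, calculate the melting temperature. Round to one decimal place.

Length n = 55. Counting bases: A=16, C=8, G=15, T=16
G+C = 23, so %GC = 23/55 × 100 = 41.818%
Salt term: 16.6 × (-0.678) = -11.255
GC term: 0.41 × 41.818 = 17.145; length term: −675/55 = −12.273
Tm = 81.5 + (-11.255) + 17.145 − 12.273 = 75.117 → 75.1°C

75.1°C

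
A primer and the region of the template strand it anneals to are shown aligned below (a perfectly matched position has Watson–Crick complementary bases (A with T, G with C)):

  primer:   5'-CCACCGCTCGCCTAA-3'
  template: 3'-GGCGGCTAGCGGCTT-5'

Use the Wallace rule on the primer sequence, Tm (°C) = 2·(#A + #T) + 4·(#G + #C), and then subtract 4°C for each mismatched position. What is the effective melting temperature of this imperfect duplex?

Primer base counts: A=3, T=2, G=2, C=8 → A+T=5, G+C=10
Perfect-match Tm = 2(5) + 4(10) = 10 + 40 = 50°C
Mismatches (positions where the bases are not complementary): 3 (at positions 3, 7, 13)
Effective Tm = 50 − 3×4 = 50 − 12 = 38°C

38°C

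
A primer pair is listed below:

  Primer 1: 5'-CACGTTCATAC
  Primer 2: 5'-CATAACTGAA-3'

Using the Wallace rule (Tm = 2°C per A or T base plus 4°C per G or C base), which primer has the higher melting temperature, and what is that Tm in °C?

Primer 1, 32°C

Primer 1: A+T=6, G+C=5 → Tm = 2(6)+4(5) = 32°C
Primer 2: A+T=7, G+C=3 → Tm = 2(7)+4(3) = 26°C
32°C vs 26°C → primer 1 is higher.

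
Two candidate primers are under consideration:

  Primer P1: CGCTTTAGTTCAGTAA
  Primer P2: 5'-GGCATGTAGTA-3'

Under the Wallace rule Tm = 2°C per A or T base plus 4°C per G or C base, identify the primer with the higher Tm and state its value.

Primer P1: A+T=10, G+C=6 → Tm = 2(10)+4(6) = 44°C
Primer P2: A+T=6, G+C=5 → Tm = 2(6)+4(5) = 32°C
44°C vs 32°C → primer P1 is higher.

Primer P1, 44°C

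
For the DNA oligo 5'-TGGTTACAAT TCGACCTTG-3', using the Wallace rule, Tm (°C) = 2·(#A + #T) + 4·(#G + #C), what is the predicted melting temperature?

54°C

Counting bases: A=4, T=7, G=4, C=4
A+T = 11, G+C = 8
Tm = 2(11) + 4(8) = 22 + 32 = 54°C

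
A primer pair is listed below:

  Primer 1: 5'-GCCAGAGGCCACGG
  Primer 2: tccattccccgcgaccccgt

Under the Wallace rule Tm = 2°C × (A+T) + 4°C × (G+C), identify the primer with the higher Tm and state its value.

Primer 1: A+T=3, G+C=11 → Tm = 2(3)+4(11) = 50°C
Primer 2: A+T=6, G+C=14 → Tm = 2(6)+4(14) = 68°C
50°C vs 68°C → primer 2 is higher.

Primer 2, 68°C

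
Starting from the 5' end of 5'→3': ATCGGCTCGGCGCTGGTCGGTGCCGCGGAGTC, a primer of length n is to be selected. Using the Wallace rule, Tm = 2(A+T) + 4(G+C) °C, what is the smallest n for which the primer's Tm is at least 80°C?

First 22 bases: ATCGGCTCGGCGCTGGTCGGTG → Tm = 76°C (< 80°C)
First 23 bases: ATCGGCTCGGCGCTGGTCGGTGC → Tm = 80°C (≥ 80°C)
Each additional base adds 2°C (A/T) or 4°C (G/C), so Tm is non-decreasing in n; n = 23 is the first length to reach 80°C.

n = 23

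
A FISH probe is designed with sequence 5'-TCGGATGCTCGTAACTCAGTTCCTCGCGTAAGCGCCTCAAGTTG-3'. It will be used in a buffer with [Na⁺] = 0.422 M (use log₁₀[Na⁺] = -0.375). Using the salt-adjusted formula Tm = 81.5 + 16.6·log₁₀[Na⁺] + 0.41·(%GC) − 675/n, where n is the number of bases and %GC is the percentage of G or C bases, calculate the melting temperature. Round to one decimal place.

Length n = 44. Counting bases: A=8, T=12, C=13, G=11
G+C = 24, so %GC = 24/44 × 100 = 54.545%
Salt term: 16.6 × (-0.375) = -6.225
GC term: 0.41 × 54.545 = 22.363; length term: −675/44 = −15.341
Tm = 81.5 + (-6.225) + 22.363 − 15.341 = 82.297 → 82.3°C

82.3°C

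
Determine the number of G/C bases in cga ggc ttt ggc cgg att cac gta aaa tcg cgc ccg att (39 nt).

22

Scanning the sequence gives T=9, C=11, G=11, A=8.
G+C = 11 + 11 = 22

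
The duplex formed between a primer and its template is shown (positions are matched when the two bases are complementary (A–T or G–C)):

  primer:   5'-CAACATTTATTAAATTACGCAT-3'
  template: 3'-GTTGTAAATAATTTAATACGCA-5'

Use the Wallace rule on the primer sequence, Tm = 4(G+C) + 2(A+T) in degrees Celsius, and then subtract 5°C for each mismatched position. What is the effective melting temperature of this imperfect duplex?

44°C

Primer base counts: A=9, T=8, G=1, C=4 → A+T=17, G+C=5
Perfect-match Tm = 2(17) + 4(5) = 34 + 20 = 54°C
Mismatches (positions where the bases are not complementary): 2 (at positions 18, 21)
Effective Tm = 54 − 2×5 = 54 − 10 = 44°C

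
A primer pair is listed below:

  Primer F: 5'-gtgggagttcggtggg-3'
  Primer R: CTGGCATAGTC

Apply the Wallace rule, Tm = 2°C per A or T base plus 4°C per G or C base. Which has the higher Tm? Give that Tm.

Primer F: A+T=5, G+C=11 → Tm = 2(5)+4(11) = 54°C
Primer R: A+T=5, G+C=6 → Tm = 2(5)+4(6) = 34°C
54°C vs 34°C → primer F is higher.

Primer F, 54°C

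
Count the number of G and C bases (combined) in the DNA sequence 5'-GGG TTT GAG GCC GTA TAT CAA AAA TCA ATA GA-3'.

12

Counting bases: A=12, G=8, T=8, C=4
Total G or C: 8 + 4 = 12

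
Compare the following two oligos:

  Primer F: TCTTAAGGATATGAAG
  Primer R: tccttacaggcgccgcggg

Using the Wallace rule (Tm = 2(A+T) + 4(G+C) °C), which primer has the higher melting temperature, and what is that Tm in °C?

Primer F: A+T=11, G+C=5 → Tm = 2(11)+4(5) = 42°C
Primer R: A+T=5, G+C=14 → Tm = 2(5)+4(14) = 66°C
42°C vs 66°C → primer R is higher.

Primer R, 66°C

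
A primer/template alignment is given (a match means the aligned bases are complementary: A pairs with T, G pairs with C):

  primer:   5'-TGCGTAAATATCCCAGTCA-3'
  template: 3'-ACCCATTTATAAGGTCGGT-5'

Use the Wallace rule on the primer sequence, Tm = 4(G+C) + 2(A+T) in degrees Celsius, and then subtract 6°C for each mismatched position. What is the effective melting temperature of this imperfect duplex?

36°C

Primer base counts: A=6, T=5, G=3, C=5 → A+T=11, G+C=8
Perfect-match Tm = 2(11) + 4(8) = 22 + 32 = 54°C
Mismatches (positions where the bases are not complementary): 3 (at positions 3, 12, 17)
Effective Tm = 54 − 3×6 = 54 − 18 = 36°C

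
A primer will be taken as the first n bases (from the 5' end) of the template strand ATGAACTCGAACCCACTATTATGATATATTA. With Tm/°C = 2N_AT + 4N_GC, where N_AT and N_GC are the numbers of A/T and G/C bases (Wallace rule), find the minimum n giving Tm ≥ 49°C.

First 16 bases: ATGAACTCGAACCCAC → Tm = 48°C (< 49°C)
First 17 bases: ATGAACTCGAACCCACT → Tm = 50°C (≥ 49°C)
Each additional base adds 2°C (A/T) or 4°C (G/C), so Tm is non-decreasing in n; n = 17 is the first length to reach 49°C.

n = 17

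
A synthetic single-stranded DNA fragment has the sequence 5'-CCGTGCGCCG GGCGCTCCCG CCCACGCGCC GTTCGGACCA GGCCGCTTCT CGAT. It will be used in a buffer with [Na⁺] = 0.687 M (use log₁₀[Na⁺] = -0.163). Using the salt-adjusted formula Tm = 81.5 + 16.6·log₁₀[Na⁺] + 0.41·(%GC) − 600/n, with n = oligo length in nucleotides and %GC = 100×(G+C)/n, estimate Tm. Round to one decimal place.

99.6°C

Length n = 54. Base counts: G=17, C=25, T=8, A=4
G+C = 42, so %GC = 42/54 × 100 = 77.778%
Salt term: 16.6 × (-0.163) = -2.706
GC term: 0.41 × 77.778 = 31.889; length term: −600/54 = −11.111
Tm = 81.5 + (-2.706) + 31.889 − 11.111 = 99.572 → 99.6°C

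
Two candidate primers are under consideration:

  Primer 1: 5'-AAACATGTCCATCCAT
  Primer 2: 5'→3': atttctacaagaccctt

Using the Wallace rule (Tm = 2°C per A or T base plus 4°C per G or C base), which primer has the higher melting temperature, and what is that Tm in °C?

Primer 2, 46°C

Primer 1: A+T=10, G+C=6 → Tm = 2(10)+4(6) = 44°C
Primer 2: A+T=11, G+C=6 → Tm = 2(11)+4(6) = 46°C
44°C vs 46°C → primer 2 is higher.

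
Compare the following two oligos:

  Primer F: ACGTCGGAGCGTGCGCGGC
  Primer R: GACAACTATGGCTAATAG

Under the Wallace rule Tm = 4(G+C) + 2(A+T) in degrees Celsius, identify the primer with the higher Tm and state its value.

Primer F: A+T=4, G+C=15 → Tm = 2(4)+4(15) = 68°C
Primer R: A+T=11, G+C=7 → Tm = 2(11)+4(7) = 50°C
68°C vs 50°C → primer F is higher.

Primer F, 68°C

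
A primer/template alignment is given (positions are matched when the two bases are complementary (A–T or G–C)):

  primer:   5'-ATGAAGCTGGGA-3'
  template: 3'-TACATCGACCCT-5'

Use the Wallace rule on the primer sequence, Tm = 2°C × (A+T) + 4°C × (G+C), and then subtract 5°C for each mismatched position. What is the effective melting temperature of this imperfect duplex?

Primer base counts: A=4, T=2, G=5, C=1 → A+T=6, G+C=6
Perfect-match Tm = 2(6) + 4(6) = 12 + 24 = 36°C
Mismatches (positions where the bases are not complementary): 1 (at position 4)
Effective Tm = 36 − 1×5 = 36 − 5 = 31°C

31°C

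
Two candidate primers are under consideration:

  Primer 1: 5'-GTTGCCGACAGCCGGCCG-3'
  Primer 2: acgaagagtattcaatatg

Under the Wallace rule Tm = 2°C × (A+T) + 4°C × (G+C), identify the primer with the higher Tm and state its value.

Primer 1: A+T=4, G+C=14 → Tm = 2(4)+4(14) = 64°C
Primer 2: A+T=13, G+C=6 → Tm = 2(13)+4(6) = 50°C
64°C vs 50°C → primer 1 is higher.

Primer 1, 64°C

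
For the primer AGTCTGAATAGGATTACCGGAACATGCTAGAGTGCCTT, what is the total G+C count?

Scanning the sequence gives A=11, T=10, C=7, G=10.
Total G or C: 10 + 7 = 17

17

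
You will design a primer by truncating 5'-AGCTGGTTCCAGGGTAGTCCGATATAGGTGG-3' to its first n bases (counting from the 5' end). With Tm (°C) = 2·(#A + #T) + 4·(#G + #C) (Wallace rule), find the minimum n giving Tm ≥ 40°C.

First 12 bases: AGCTGGTTCCAG → Tm = 38°C (< 40°C)
First 13 bases: AGCTGGTTCCAGG → Tm = 42°C (≥ 40°C)
Since every base adds ≥2°C, Tm only increases with n, so the threshold is first crossed at n = 13.

n = 13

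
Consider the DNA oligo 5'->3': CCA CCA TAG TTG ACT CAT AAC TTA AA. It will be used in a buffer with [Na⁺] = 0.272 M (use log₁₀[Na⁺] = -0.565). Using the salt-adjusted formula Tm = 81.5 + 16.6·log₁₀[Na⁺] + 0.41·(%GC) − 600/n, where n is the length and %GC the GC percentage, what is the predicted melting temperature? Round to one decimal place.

63.2°C

Length n = 26. A=10, T=7, C=7, G=2
G+C = 9, so %GC = 9/26 × 100 = 34.615%
Salt term: 16.6 × (-0.565) = -9.379
GC term: 0.41 × 34.615 = 14.192; length term: −600/26 = −23.077
Tm = 81.5 + (-9.379) + 14.192 − 23.077 = 63.236 → 63.2°C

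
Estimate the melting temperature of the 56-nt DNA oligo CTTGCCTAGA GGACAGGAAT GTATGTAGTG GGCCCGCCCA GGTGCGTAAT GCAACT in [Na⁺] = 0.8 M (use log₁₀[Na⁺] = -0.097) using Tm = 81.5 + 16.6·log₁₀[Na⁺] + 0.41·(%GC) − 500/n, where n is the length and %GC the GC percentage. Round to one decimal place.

Length n = 56. Counting bases: A=13, C=13, T=12, G=18
G+C = 31, so %GC = 31/56 × 100 = 55.357%
Salt term: 16.6 × (-0.097) = -1.61
GC term: 0.41 × 55.357 = 22.696; length term: −500/56 = −8.929
Tm = 81.5 + (-1.61) + 22.696 − 8.929 = 93.657 → 93.7°C

93.7°C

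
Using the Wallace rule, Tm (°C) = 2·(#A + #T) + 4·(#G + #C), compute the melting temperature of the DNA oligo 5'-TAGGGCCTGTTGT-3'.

40°C

Base counts: C=2, G=5, T=5, A=1
So N_AT = 6 and N_GC = 7.
Tm = 2(6) + 4(7) = 12 + 28 = 40°C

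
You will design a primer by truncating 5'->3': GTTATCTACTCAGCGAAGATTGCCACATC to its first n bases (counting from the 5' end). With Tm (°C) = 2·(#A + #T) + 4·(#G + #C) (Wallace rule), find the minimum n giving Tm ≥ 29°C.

n = 11

First 10 bases: GTTATCTACT → Tm = 26°C (< 29°C)
First 11 bases: GTTATCTACTC → Tm = 30°C (≥ 29°C)
Since every base adds ≥2°C, Tm only increases with n, so the threshold is first crossed at n = 11.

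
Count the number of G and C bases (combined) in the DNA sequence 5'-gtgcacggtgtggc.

10

Scanning the sequence gives C=3, G=7, A=1, T=3.
Total G or C: 7 + 3 = 10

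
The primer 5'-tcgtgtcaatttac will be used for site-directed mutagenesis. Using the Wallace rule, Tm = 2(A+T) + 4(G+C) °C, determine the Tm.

38°C

Base counts: G=2, A=3, T=6, C=3
A+T = 9, G+C = 5
Tm = 2×9 + 4×5 = 38°C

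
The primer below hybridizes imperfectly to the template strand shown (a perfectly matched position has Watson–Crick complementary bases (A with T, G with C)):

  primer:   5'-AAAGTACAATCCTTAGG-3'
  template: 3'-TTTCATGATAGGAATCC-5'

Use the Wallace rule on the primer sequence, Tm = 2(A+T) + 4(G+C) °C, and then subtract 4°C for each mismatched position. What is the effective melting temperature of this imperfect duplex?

Primer base counts: A=7, T=4, G=3, C=3 → A+T=11, G+C=6
Perfect-match Tm = 2(11) + 4(6) = 22 + 24 = 46°C
Mismatches (positions where the bases are not complementary): 1 (at position 8)
Effective Tm = 46 − 1×4 = 46 − 4 = 42°C

42°C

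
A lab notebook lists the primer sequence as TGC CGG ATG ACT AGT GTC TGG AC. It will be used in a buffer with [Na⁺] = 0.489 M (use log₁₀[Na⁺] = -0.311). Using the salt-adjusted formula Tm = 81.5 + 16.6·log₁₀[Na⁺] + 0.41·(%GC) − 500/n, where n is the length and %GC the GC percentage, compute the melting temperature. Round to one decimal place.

77.8°C

Length n = 23. C=5, G=8, A=4, T=6
G+C = 13, so %GC = 13/23 × 100 = 56.522%
Salt term: 16.6 × (-0.311) = -5.163
GC term: 0.41 × 56.522 = 23.174; length term: −500/23 = −21.739
Tm = 81.5 + (-5.163) + 23.174 − 21.739 = 77.772 → 77.8°C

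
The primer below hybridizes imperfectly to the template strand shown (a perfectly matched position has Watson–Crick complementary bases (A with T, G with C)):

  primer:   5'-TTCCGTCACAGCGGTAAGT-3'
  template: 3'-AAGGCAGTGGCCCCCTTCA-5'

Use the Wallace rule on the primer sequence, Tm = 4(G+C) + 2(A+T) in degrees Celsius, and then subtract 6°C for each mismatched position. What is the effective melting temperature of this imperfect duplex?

Primer base counts: A=4, T=5, G=5, C=5 → A+T=9, G+C=10
Perfect-match Tm = 2(9) + 4(10) = 18 + 40 = 58°C
Mismatches (positions where the bases are not complementary): 3 (at positions 10, 12, 15)
Effective Tm = 58 − 3×6 = 58 − 18 = 40°C

40°C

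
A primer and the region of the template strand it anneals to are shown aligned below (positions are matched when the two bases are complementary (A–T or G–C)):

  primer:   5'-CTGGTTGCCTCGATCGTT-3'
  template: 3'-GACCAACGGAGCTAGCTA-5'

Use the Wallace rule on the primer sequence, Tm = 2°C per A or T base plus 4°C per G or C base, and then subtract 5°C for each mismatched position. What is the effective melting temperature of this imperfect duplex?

Primer base counts: A=1, T=7, G=5, C=5 → A+T=8, G+C=10
Perfect-match Tm = 2(8) + 4(10) = 16 + 40 = 56°C
Mismatches (positions where the bases are not complementary): 1 (at position 17)
Effective Tm = 56 − 1×5 = 56 − 5 = 51°C

51°C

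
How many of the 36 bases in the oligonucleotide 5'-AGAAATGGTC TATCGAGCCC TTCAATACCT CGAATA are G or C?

Scanning the sequence gives G=6, C=9, T=9, A=12.
Total G or C: 6 + 9 = 15

15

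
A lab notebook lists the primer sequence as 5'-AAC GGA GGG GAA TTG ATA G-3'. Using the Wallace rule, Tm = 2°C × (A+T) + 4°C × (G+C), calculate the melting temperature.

56°C

G=8, A=7, T=3, C=1
AT pairs contribute 10, GC pairs contribute 9.
Tm = 2×10 + 4×9 = 56°C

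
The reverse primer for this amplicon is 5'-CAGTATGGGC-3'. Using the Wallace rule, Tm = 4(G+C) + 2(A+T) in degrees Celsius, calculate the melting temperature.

Scanning the sequence gives A=2, G=4, C=2, T=2.
A+T = 4, G+C = 6
Tm = 2×4 + 4×6 = 32°C

32°C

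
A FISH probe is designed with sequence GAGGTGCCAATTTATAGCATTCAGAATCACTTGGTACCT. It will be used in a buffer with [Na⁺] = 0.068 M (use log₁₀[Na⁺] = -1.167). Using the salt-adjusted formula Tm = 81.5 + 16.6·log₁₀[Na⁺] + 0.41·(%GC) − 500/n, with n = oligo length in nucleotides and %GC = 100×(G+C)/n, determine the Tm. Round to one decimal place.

66.1°C

Length n = 39. Counting bases: A=11, C=8, T=12, G=8
G+C = 16, so %GC = 16/39 × 100 = 41.026%
Salt term: 16.6 × (-1.167) = -19.372
GC term: 0.41 × 41.026 = 16.821; length term: −500/39 = −12.821
Tm = 81.5 + (-19.372) + 16.821 − 12.821 = 66.128 → 66.1°C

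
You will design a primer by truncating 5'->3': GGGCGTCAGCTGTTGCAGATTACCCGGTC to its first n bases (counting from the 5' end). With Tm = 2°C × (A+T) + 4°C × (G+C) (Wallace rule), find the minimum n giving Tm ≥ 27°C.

n = 8

First 7 bases: GGGCGTC → Tm = 26°C (< 27°C)
First 8 bases: GGGCGTCA → Tm = 28°C (≥ 27°C)
Since every base adds ≥2°C, Tm only increases with n, so the threshold is first crossed at n = 8.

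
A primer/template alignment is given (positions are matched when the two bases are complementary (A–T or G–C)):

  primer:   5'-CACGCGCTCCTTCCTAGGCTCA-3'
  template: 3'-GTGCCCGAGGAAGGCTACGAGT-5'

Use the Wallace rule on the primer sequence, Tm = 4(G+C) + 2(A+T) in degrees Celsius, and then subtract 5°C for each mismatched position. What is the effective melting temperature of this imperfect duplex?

Primer base counts: A=3, T=5, G=4, C=10 → A+T=8, G+C=14
Perfect-match Tm = 2(8) + 4(14) = 16 + 56 = 72°C
Mismatches (positions where the bases are not complementary): 3 (at positions 5, 15, 17)
Effective Tm = 72 − 3×5 = 72 − 15 = 57°C

57°C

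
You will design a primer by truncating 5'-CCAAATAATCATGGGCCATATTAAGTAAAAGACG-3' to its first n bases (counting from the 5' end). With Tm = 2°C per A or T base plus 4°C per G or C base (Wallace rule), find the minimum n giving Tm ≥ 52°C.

n = 18

First 17 bases: CCAAATAATCATGGGCC → Tm = 50°C (< 52°C)
First 18 bases: CCAAATAATCATGGGCCA → Tm = 52°C (≥ 52°C)
Since every base adds ≥2°C, Tm only increases with n, so the threshold is first crossed at n = 18.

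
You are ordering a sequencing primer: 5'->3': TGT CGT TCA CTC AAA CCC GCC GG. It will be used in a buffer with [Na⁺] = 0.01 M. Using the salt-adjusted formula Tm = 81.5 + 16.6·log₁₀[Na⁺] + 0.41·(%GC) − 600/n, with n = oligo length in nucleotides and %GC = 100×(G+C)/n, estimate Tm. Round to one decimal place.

Length n = 23. Base counts: G=5, T=5, C=9, A=4
G+C = 14, so %GC = 14/23 × 100 = 60.87%
Salt term: 16.6 × (-2) = -33.2
GC term: 0.41 × 60.87 = 24.957; length term: −600/23 = −26.087
Tm = 81.5 + (-33.2) + 24.957 − 26.087 = 47.17 → 47.2°C

47.2°C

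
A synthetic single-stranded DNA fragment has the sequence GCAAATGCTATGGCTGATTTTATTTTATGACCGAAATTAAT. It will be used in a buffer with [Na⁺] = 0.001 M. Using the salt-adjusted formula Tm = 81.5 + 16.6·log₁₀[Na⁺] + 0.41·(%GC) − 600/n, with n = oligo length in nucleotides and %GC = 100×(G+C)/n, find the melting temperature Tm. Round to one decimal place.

29.1°C

Length n = 41. Base counts: G=7, C=5, A=13, T=16
G+C = 12, so %GC = 12/41 × 100 = 29.268%
Salt term: 16.6 × (-3) = -49.8
GC term: 0.41 × 29.268 = 12; length term: −600/41 = −14.634
Tm = 81.5 + (-49.8) + 12 − 14.634 = 29.066 → 29.1°C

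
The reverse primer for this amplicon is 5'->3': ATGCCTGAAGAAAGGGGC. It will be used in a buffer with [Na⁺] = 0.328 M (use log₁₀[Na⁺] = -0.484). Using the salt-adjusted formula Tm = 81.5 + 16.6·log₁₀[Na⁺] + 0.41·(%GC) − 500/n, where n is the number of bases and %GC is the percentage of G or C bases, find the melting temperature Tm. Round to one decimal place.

68.5°C

Length n = 18. Scanning the sequence gives T=2, A=6, G=7, C=3.
G+C = 10, so %GC = 10/18 × 100 = 55.556%
Salt term: 16.6 × (-0.484) = -8.034
GC term: 0.41 × 55.556 = 22.778; length term: −500/18 = −27.778
Tm = 81.5 + (-8.034) + 22.778 − 27.778 = 68.466 → 68.5°C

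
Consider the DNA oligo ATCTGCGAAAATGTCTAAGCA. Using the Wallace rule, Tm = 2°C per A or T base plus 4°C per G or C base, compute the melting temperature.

58°C

Counting bases: A=8, T=5, C=4, G=4
AT pairs contribute 13, GC pairs contribute 8.
Tm = 2(13) + 4(8) = 26 + 32 = 58°C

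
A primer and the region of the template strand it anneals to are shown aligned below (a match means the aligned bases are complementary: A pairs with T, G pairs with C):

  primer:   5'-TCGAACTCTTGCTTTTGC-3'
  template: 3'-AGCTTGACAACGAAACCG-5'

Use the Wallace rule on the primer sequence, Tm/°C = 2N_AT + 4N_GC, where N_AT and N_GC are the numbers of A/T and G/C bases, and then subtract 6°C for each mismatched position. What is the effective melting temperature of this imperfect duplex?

40°C

Primer base counts: A=2, T=8, G=3, C=5 → A+T=10, G+C=8
Perfect-match Tm = 2(10) + 4(8) = 20 + 32 = 52°C
Mismatches (positions where the bases are not complementary): 2 (at positions 8, 16)
Effective Tm = 52 − 2×6 = 52 − 12 = 40°C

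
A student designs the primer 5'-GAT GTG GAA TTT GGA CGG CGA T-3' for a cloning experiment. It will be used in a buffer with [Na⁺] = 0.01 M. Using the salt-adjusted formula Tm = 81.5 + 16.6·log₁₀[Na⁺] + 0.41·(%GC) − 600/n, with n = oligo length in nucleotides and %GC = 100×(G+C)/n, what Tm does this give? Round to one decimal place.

41.5°C

Length n = 22. Scanning the sequence gives C=2, T=6, G=9, A=5.
G+C = 11, so %GC = 11/22 × 100 = 50%
Salt term: 16.6 × (-2) = -33.2
GC term: 0.41 × 50 = 20.5; length term: −600/22 = −27.273
Tm = 81.5 + (-33.2) + 20.5 − 27.273 = 41.527 → 41.5°C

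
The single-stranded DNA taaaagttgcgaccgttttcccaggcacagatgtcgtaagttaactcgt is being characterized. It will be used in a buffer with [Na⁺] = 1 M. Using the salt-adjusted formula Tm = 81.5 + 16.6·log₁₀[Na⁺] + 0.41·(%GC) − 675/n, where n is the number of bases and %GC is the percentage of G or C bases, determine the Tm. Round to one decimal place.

Length n = 49. Scanning the sequence gives C=11, A=13, T=14, G=11.
G+C = 22, so %GC = 22/49 × 100 = 44.898%
Salt term: 16.6 × (0) = 0
GC term: 0.41 × 44.898 = 18.408; length term: −675/49 = −13.776
Tm = 81.5 + (0) + 18.408 − 13.776 = 86.132 → 86.1°C

86.1°C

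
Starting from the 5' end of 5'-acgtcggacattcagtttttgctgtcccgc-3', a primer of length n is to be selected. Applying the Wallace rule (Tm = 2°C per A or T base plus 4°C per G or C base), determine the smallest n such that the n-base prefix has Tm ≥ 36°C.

n = 12

First 11 bases: ACGTCGGACAT → Tm = 34°C (< 36°C)
First 12 bases: ACGTCGGACATT → Tm = 36°C (≥ 36°C)
Since every base adds ≥2°C, Tm only increases with n, so the threshold is first crossed at n = 12.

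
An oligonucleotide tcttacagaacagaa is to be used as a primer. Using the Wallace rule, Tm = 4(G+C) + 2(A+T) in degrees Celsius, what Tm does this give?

Scanning the sequence gives A=7, C=3, G=2, T=3.
So N_AT = 10 and N_GC = 5.
Tm = 4·5 + 2·10 = 20 + 20 = 40°C

40°C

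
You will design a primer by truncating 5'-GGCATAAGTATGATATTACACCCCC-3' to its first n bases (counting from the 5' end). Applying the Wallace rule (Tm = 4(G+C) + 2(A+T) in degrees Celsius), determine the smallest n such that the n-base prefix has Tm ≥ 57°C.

First 21 bases: GGCATAAGTATGATATTACAC → Tm = 56°C (< 57°C)
First 22 bases: GGCATAAGTATGATATTACACC → Tm = 60°C (≥ 57°C)
Since every base adds ≥2°C, Tm only increases with n, so the threshold is first crossed at n = 22.

n = 22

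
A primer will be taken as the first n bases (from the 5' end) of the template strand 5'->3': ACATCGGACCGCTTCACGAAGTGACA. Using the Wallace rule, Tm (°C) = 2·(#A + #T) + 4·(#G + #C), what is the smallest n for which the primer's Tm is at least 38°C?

n = 12

First 11 bases: ACATCGGACCG → Tm = 36°C (< 38°C)
First 12 bases: ACATCGGACCGC → Tm = 40°C (≥ 38°C)
Each additional base adds 2°C (A/T) or 4°C (G/C), so Tm is non-decreasing in n; n = 12 is the first length to reach 38°C.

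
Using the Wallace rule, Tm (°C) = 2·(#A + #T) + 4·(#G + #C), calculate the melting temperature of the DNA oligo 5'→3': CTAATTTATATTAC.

G=0, A=5, T=7, C=2
So N_AT = 12 and N_GC = 2.
Tm = 4·2 + 2·12 = 8 + 24 = 32°C

32°C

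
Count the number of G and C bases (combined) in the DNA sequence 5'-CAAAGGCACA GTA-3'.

Counting bases: G=3, T=1, A=6, C=3
Total G or C: 3 + 3 = 6

6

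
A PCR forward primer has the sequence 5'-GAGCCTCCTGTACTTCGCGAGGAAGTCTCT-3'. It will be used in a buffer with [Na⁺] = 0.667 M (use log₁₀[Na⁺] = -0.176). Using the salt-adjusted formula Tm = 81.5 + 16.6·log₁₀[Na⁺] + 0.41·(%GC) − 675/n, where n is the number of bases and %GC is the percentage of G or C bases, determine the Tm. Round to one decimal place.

Length n = 30. Base counts: G=8, C=9, T=8, A=5
G+C = 17, so %GC = 17/30 × 100 = 56.667%
Salt term: 16.6 × (-0.176) = -2.922
GC term: 0.41 × 56.667 = 23.233; length term: −675/30 = −22.5
Tm = 81.5 + (-2.922) + 23.233 − 22.5 = 79.311 → 79.3°C

79.3°C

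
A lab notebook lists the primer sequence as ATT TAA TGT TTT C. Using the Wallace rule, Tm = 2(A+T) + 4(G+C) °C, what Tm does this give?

Scanning the sequence gives T=8, C=1, A=3, G=1.
A+T = 11, G+C = 2
Tm = 4·2 + 2·11 = 8 + 22 = 30°C

30°C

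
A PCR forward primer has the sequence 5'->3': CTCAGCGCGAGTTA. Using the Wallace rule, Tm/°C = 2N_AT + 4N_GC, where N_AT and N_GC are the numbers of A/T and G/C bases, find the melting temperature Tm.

44°C

Scanning the sequence gives T=3, G=4, C=4, A=3.
AT pairs contribute 6, GC pairs contribute 8.
Tm = 4·8 + 2·6 = 32 + 12 = 44°C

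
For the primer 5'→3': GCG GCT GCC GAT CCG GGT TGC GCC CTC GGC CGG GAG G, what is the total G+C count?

Counting bases: G=17, A=2, T=5, C=13
Total G or C: 17 + 13 = 30

30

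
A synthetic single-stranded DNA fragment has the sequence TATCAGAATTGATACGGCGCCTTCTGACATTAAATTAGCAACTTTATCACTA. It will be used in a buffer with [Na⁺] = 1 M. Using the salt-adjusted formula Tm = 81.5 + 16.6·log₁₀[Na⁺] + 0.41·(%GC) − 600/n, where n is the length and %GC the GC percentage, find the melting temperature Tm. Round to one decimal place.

Length n = 52. Counting bases: T=17, A=17, C=11, G=7
G+C = 18, so %GC = 18/52 × 100 = 34.615%
Salt term: 16.6 × (0) = 0
GC term: 0.41 × 34.615 = 14.192; length term: −600/52 = −11.538
Tm = 81.5 + (0) + 14.192 − 11.538 = 84.154 → 84.2°C

84.2°C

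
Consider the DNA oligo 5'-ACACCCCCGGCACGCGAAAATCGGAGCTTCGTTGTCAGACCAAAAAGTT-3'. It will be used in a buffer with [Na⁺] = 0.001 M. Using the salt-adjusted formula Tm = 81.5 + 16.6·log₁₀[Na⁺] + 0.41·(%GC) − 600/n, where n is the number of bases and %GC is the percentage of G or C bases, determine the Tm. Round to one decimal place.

41.2°C

Length n = 49. Counting bases: C=15, A=15, G=11, T=8
G+C = 26, so %GC = 26/49 × 100 = 53.061%
Salt term: 16.6 × (-3) = -49.8
GC term: 0.41 × 53.061 = 21.755; length term: −600/49 = −12.245
Tm = 81.5 + (-49.8) + 21.755 − 12.245 = 41.21 → 41.2°C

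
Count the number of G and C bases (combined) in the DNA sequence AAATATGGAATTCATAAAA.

Base counts: A=11, G=2, C=1, T=5
G+C = 2 + 1 = 3

3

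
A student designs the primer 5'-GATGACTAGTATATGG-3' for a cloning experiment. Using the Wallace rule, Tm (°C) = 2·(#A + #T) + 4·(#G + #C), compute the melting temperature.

44°C

Scanning the sequence gives G=5, C=1, A=5, T=5.
AT pairs contribute 10, GC pairs contribute 6.
Tm = 2×10 + 4×6 = 44°C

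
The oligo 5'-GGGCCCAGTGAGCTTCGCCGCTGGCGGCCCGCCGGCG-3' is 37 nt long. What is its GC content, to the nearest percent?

Scanning the sequence gives T=4, G=16, C=15, A=2.
G+C = 16 + 15 = 31 out of 37 bases
%GC = 31/37 × 100 = 83.78% ≈ 84%

84%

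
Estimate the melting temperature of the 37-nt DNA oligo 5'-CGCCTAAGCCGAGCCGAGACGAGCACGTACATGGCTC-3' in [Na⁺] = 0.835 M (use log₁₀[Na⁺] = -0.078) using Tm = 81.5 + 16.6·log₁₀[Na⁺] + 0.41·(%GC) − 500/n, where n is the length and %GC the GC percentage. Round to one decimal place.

Length n = 37. Base counts: G=11, C=13, T=4, A=9
G+C = 24, so %GC = 24/37 × 100 = 64.865%
Salt term: 16.6 × (-0.078) = -1.295
GC term: 0.41 × 64.865 = 26.595; length term: −500/37 = −13.514
Tm = 81.5 + (-1.295) + 26.595 − 13.514 = 93.286 → 93.3°C

93.3°C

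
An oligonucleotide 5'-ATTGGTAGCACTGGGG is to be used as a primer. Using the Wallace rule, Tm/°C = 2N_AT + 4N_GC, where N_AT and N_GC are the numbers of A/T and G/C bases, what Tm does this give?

Base counts: T=4, C=2, G=7, A=3
A+T = 7, G+C = 9
Tm = 2(7) + 4(9) = 14 + 36 = 50°C

50°C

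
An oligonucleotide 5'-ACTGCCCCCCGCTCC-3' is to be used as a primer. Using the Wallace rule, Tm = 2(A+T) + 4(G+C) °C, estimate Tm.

54°C

Base counts: T=2, A=1, G=2, C=10
A+T = 3, G+C = 12
Tm = 4·12 + 2·3 = 48 + 6 = 54°C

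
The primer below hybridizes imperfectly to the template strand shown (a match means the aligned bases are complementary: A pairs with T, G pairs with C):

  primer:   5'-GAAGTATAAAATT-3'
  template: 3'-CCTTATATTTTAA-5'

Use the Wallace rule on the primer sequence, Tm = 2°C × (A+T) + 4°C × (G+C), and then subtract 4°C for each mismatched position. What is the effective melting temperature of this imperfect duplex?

22°C

Primer base counts: A=7, T=4, G=2, C=0 → A+T=11, G+C=2
Perfect-match Tm = 2(11) + 4(2) = 22 + 8 = 30°C
Mismatches (positions where the bases are not complementary): 2 (at positions 2, 4)
Effective Tm = 30 − 2×4 = 30 − 8 = 22°C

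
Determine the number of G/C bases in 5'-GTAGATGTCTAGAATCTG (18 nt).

7

Scanning the sequence gives T=6, A=5, G=5, C=2.
G+C = 5 + 2 = 7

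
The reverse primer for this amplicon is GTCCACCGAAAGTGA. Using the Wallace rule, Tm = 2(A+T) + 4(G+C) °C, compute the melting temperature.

A=5, C=4, G=4, T=2
A+T = 7, G+C = 8
Tm = 4·8 + 2·7 = 32 + 14 = 46°C

46°C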